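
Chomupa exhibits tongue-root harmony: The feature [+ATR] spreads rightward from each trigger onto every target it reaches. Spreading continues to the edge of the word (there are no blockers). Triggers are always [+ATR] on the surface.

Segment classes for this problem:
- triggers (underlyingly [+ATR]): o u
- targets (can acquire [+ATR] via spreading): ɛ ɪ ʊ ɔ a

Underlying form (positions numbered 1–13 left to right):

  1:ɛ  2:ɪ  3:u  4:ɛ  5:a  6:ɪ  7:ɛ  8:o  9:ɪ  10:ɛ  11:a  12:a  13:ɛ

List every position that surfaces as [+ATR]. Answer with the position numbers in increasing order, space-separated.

3 4 5 6 7 8 9 10 11 12 13

From /u/ at 3 rightward: 4 /ɛ/ → [+ATR]; 5 /a/ → [+ATR]; 6 /ɪ/ → [+ATR]; 7 /ɛ/ → [+ATR]; 8 /o/ is itself a trigger — this domain ends here.
From /o/ at 8 rightward: 9 /ɪ/ → [+ATR]; 10 /ɛ/ → [+ATR]; 11 /a/ → [+ATR]; 12 /a/ → [+ATR]; 13 /ɛ/ → [+ATR]; word edge.
Targets with no active source: positions 1 2 stay [-ATR].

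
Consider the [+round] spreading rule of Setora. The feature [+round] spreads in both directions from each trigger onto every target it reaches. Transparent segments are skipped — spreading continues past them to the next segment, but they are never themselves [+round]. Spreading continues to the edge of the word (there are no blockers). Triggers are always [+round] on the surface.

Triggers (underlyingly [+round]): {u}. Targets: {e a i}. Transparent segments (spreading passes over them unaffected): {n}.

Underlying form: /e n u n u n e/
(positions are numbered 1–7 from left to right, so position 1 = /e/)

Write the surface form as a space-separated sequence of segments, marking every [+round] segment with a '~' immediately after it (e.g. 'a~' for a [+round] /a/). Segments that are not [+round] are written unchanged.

From /u/ at 3 rightward: 4 /n/ transparent; 5 /u/ is itself a trigger — this domain ends here.
From /u/ at 3 leftward: 2 /n/ transparent; 1 /e/ → [+round]; word edge.
From /u/ at 5 rightward: 6 /n/ transparent; 7 /e/ → [+round]; word edge.
From /u/ at 5 leftward: 4 /n/ transparent; 3 /u/ is itself a trigger — this domain ends here.
[+round] positions on the surface: 1 3 5 7.

e~ n u~ n u~ n e~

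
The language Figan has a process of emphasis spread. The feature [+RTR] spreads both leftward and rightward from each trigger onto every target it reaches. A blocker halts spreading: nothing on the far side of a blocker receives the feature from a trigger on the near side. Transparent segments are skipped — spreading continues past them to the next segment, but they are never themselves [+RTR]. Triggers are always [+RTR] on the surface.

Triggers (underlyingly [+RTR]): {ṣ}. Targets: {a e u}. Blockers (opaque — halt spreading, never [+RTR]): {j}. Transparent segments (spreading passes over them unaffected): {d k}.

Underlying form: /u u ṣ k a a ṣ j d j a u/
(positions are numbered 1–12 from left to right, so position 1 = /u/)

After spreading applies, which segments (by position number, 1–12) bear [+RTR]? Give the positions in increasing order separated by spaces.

1 2 3 5 6 7

From /ṣ/ at 3 rightward: 4 /k/ transparent; 5 /a/ → [+RTR]; 6 /a/ → [+RTR]; 7 /ṣ/ is itself a trigger — this domain ends here.
From /ṣ/ at 3 leftward: 2 /u/ → [+RTR]; 1 /u/ → [+RTR]; word edge.
From /ṣ/ at 7 rightward: 8 /j/ blocks.
From /ṣ/ at 7 leftward: 6 /a/ → [+RTR]; 5 /a/ → [+RTR]; 4 /k/ transparent; 3 /ṣ/ is itself a trigger — this domain ends here.
Targets with no active source: positions 11 12 stay [-emphatic].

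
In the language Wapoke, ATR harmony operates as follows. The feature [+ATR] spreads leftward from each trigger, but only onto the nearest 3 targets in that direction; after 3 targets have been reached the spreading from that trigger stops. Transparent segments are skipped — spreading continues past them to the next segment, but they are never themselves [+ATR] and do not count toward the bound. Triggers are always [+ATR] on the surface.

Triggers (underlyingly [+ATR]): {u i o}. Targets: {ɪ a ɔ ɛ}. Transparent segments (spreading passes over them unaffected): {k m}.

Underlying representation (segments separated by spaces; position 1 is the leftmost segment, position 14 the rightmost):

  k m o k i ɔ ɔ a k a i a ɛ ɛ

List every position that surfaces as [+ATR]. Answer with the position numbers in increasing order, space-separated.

From /o/ at 3 leftward: 2 /m/ transparent; 1 /k/ transparent; word edge.
From /i/ at 5 leftward: 4 /k/ transparent; 3 /o/ is itself a trigger — this domain ends here.
From /i/ at 11 leftward: 10 /a/ → [+ATR]; 9 /k/ transparent; 8 /a/ → [+ATR]; 7 /ɔ/ → [+ATR]; bound reached.
Targets with no active source: positions 6 12 13 14 stay [-ATR].

3 5 7 8 10 11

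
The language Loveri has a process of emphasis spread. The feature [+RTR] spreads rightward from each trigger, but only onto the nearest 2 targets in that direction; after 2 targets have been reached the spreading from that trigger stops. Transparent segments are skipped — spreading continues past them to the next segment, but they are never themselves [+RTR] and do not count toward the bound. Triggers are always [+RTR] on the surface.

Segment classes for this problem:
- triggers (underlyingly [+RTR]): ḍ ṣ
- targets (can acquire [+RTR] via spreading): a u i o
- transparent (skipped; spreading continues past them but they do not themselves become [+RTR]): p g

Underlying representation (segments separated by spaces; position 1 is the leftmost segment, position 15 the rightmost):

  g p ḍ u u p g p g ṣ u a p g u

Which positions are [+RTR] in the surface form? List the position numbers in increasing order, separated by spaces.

3 4 5 10 11 12

From /ḍ/ at 3 rightward: 4 /u/ → [+RTR]; 5 /u/ → [+RTR]; bound reached.
From /ṣ/ at 10 rightward: 11 /u/ → [+RTR]; 12 /a/ → [+RTR]; bound reached.
Target with no active source: position 15 stays [-emphatic].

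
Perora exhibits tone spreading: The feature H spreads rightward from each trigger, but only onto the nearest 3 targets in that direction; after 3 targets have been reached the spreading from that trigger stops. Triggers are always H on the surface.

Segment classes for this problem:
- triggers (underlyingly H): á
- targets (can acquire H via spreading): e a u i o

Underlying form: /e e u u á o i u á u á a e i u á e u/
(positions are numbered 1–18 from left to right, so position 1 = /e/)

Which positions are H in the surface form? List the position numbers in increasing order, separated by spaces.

From /á/ at 5 rightward: 6 /o/ → H; 7 /i/ → H; 8 /u/ → H; bound reached.
From /á/ at 9 rightward: 10 /u/ → H; 11 /á/ is itself a trigger — this domain ends here.
From /á/ at 11 rightward: 12 /a/ → H; 13 /e/ → H; 14 /i/ → H; bound reached.
From /á/ at 16 rightward: 17 /e/ → H; 18 /u/ → H; word edge.
Targets with no active source: positions 1 2 3 4 15 stay [-high tone].

5 6 7 8 9 10 11 12 13 14 16 17 18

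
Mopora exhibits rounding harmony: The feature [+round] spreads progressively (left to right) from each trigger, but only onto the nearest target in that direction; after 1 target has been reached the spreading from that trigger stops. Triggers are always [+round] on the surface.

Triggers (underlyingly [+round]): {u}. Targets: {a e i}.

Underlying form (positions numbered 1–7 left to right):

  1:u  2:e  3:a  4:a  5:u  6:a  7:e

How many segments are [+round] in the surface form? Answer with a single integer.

From /u/ at 1 rightward: 2 /e/ → [+round]; bound reached.
From /u/ at 5 rightward: 6 /a/ → [+round]; bound reached.
Targets with no active source: positions 3 4 7 stay [-round].
[+round] positions on the surface: 1 2 5 6.

4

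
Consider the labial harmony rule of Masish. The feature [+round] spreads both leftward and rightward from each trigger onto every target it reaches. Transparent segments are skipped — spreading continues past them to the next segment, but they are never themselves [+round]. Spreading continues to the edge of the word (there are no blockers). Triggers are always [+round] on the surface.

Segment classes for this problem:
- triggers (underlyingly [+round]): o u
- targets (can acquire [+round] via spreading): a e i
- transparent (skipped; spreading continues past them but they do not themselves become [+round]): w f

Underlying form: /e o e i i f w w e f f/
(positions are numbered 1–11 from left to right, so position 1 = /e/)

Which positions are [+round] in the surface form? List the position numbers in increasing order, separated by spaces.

1 2 3 4 5 9

From /o/ at 2 rightward: 3 /e/ → [+round]; 4 /i/ → [+round]; 5 /i/ → [+round]; 6 /f/ transparent; 7 /w/ transparent; 8 /w/ transparent; 9 /e/ → [+round]; 10 /f/ transparent; 11 /f/ transparent; word edge.
From /o/ at 2 leftward: 1 /e/ → [+round]; word edge.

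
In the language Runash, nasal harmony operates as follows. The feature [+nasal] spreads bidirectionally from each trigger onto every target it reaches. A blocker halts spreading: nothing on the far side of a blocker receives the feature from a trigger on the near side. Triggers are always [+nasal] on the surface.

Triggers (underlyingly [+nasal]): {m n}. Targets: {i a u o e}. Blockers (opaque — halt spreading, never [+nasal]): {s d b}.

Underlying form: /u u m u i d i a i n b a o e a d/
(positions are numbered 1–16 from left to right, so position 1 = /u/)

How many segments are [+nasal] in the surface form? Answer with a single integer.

9

From /m/ at 3 rightward: 4 /u/ → [+nasal]; 5 /i/ → [+nasal]; 6 /d/ blocks.
From /m/ at 3 leftward: 2 /u/ → [+nasal]; 1 /u/ → [+nasal]; word edge.
From /n/ at 10 rightward: 11 /b/ blocks.
From /n/ at 10 leftward: 9 /i/ → [+nasal]; 8 /a/ → [+nasal]; 7 /i/ → [+nasal]; 6 /d/ blocks.
Targets with no active source: positions 12 13 14 15 stay [-nasal].
[+nasal] positions on the surface: 1 2 3 4 5 7 8 9 10.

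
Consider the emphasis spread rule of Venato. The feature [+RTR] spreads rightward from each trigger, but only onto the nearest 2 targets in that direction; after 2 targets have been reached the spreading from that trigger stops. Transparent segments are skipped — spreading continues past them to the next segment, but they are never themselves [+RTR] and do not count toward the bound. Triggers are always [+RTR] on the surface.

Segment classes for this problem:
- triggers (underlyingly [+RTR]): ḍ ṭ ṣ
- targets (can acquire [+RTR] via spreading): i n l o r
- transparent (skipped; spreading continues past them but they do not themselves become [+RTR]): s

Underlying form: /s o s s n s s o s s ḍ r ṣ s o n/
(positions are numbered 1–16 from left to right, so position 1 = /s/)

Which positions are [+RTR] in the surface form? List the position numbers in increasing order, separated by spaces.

11 12 13 15 16

From /ḍ/ at 11 rightward: 12 /r/ → [+RTR]; 13 /ṣ/ is itself a trigger — this domain ends here.
From /ṣ/ at 13 rightward: 14 /s/ transparent; 15 /o/ → [+RTR]; 16 /n/ → [+RTR]; bound reached.
Targets with no active source: positions 2 5 8 stay [-emphatic].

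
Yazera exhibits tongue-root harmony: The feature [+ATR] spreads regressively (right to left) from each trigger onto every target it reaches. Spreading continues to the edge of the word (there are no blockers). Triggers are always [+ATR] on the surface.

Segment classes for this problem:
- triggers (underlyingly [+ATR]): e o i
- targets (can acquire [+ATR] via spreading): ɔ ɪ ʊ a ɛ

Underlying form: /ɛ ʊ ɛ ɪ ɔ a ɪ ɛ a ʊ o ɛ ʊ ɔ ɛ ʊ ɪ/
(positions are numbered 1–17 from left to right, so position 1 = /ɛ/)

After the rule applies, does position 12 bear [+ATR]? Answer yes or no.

no

From /o/ at 11 leftward: 10 /ʊ/ → [+ATR]; 9 /a/ → [+ATR]; 8 /ɛ/ → [+ATR]; 7 /ɪ/ → [+ATR]; 6 /a/ → [+ATR]; 5 /ɔ/ → [+ATR]; 4 /ɪ/ → [+ATR]; 3 /ɛ/ → [+ATR]; 2 /ʊ/ → [+ATR]; 1 /ɛ/ → [+ATR]; word edge.
Targets with no active source: positions 12 13 14 15 16 17 stay [-ATR].
[+ATR] positions on the surface: 1 2 3 4 5 6 7 8 9 10 11.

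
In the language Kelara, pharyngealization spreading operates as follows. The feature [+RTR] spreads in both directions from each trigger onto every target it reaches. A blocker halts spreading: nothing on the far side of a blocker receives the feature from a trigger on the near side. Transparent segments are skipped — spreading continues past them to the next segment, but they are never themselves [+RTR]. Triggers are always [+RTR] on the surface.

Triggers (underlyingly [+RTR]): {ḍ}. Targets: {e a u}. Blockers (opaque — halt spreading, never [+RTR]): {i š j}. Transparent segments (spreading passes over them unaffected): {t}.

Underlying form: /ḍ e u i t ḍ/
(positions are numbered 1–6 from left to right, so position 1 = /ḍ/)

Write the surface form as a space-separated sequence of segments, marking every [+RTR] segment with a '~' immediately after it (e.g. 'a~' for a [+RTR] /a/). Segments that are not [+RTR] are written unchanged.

From /ḍ/ at 1 rightward: 2 /e/ → [+RTR]; 3 /u/ → [+RTR]; 4 /i/ blocks.
From /ḍ/ at 1 leftward: word edge.
From /ḍ/ at 6 rightward: word edge.
From /ḍ/ at 6 leftward: 5 /t/ transparent; 4 /i/ blocks.
[+RTR] positions on the surface: 1 2 3 6.

ḍ~ e~ u~ i t ḍ~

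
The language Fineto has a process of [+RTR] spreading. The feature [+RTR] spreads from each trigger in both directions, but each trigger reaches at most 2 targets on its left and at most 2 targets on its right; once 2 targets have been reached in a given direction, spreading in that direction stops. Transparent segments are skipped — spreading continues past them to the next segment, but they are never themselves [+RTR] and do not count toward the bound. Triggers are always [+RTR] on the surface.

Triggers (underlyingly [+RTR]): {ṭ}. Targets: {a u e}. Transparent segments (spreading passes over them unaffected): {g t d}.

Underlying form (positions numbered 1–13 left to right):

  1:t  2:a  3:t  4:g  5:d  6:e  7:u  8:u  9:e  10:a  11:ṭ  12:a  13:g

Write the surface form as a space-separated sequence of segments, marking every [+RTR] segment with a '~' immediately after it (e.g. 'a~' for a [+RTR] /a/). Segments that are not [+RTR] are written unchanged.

From /ṭ/ at 11 rightward: 12 /a/ → [+RTR]; 13 /g/ transparent; word edge.
From /ṭ/ at 11 leftward: 10 /a/ → [+RTR]; 9 /e/ → [+RTR]; bound reached.
Targets with no active source: positions 2 6 7 8 stay [-emphatic].
[+RTR] positions on the surface: 9 10 11 12.

t a t g d e u u e~ a~ ṭ~ a~ g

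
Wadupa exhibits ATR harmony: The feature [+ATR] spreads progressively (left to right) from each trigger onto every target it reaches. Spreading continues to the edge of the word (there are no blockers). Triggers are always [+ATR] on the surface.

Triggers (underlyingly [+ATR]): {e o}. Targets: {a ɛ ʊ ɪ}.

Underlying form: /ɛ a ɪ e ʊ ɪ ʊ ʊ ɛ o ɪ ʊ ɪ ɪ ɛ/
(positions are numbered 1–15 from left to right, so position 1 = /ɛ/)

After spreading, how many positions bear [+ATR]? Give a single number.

12

From /e/ at 4 rightward: 5 /ʊ/ → [+ATR]; 6 /ɪ/ → [+ATR]; 7 /ʊ/ → [+ATR]; 8 /ʊ/ → [+ATR]; 9 /ɛ/ → [+ATR]; 10 /o/ is itself a trigger — this domain ends here.
From /o/ at 10 rightward: 11 /ɪ/ → [+ATR]; 12 /ʊ/ → [+ATR]; 13 /ɪ/ → [+ATR]; 14 /ɪ/ → [+ATR]; 15 /ɛ/ → [+ATR]; word edge.
Targets with no active source: positions 1 2 3 stay [-ATR].
[+ATR] positions on the surface: 4 5 6 7 8 9 10 11 12 13 14 15.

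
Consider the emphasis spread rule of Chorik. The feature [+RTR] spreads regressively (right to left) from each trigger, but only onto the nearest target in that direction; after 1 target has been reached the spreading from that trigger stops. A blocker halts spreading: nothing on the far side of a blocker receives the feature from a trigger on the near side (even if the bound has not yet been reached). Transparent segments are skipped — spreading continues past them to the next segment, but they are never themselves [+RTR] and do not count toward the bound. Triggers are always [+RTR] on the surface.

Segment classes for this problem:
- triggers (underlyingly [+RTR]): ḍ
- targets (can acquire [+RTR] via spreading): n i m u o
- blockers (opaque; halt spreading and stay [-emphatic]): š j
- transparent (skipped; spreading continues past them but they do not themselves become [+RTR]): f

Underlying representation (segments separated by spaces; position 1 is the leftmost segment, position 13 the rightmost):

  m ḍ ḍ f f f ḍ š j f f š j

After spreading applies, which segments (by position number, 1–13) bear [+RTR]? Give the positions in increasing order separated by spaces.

From /ḍ/ at 2 leftward: 1 /m/ → [+RTR]; bound reached.
From /ḍ/ at 3 leftward: 2 /ḍ/ is itself a trigger — this domain ends here.
From /ḍ/ at 7 leftward: 6 /f/ transparent; 5 /f/ transparent; 4 /f/ transparent; 3 /ḍ/ is itself a trigger — this domain ends here.

1 2 3 7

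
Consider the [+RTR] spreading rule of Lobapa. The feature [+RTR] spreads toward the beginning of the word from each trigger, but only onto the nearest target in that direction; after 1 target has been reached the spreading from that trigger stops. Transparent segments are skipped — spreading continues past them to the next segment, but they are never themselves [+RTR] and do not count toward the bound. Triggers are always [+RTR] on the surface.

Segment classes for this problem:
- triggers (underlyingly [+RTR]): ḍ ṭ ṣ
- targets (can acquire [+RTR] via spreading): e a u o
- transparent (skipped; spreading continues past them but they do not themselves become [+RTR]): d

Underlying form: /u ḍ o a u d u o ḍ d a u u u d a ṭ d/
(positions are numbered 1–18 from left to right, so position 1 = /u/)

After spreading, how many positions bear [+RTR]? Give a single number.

6

From /ḍ/ at 2 leftward: 1 /u/ → [+RTR]; bound reached.
From /ḍ/ at 9 leftward: 8 /o/ → [+RTR]; bound reached.
From /ṭ/ at 17 leftward: 16 /a/ → [+RTR]; bound reached.
Targets with no active source: positions 3 4 5 7 11 12 13 14 stay [-emphatic].
[+RTR] positions on the surface: 1 2 8 9 16 17.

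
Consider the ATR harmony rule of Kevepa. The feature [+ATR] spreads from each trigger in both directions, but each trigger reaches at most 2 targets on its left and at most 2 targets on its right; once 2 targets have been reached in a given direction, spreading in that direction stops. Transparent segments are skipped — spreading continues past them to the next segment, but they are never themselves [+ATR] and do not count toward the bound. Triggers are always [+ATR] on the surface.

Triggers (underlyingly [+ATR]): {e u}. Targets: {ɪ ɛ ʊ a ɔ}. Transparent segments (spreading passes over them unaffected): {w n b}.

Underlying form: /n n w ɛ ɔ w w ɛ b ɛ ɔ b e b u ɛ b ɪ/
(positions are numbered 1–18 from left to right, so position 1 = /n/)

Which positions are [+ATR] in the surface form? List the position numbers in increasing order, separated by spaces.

10 11 13 15 16 18

From /e/ at 13 rightward: 14 /b/ transparent; 15 /u/ is itself a trigger — this domain ends here.
From /e/ at 13 leftward: 12 /b/ transparent; 11 /ɔ/ → [+ATR]; 10 /ɛ/ → [+ATR]; bound reached.
From /u/ at 15 rightward: 16 /ɛ/ → [+ATR]; 17 /b/ transparent; 18 /ɪ/ → [+ATR]; bound reached.
From /u/ at 15 leftward: 14 /b/ transparent; 13 /e/ is itself a trigger — this domain ends here.
Targets with no active source: positions 4 5 8 stay [-ATR].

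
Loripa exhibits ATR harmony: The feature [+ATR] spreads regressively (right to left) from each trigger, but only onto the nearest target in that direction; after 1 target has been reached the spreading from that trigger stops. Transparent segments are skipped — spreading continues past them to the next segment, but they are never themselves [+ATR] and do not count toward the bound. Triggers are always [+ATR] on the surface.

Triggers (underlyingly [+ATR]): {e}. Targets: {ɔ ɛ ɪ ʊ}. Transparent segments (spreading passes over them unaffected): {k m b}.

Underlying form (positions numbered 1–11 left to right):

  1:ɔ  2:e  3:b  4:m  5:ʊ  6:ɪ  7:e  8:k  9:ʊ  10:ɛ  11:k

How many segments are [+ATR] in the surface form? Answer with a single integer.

4

From /e/ at 2 leftward: 1 /ɔ/ → [+ATR]; bound reached.
From /e/ at 7 leftward: 6 /ɪ/ → [+ATR]; bound reached.
Targets with no active source: positions 5 9 10 stay [-ATR].
[+ATR] positions on the surface: 1 2 6 7.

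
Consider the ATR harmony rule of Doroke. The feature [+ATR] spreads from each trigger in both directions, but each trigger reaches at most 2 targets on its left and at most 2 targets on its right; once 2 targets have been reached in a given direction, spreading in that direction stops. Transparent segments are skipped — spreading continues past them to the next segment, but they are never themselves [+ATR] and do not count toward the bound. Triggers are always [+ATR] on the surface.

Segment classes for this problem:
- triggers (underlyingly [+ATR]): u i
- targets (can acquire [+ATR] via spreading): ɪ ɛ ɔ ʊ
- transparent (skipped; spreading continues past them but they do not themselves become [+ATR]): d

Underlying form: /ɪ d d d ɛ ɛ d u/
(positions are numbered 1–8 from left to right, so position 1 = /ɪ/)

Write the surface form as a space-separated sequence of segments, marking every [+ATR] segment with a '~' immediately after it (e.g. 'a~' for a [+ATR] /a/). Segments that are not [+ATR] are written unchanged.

ɪ d d d ɛ~ ɛ~ d u~

From /u/ at 8 rightward: word edge.
From /u/ at 8 leftward: 7 /d/ transparent; 6 /ɛ/ → [+ATR]; 5 /ɛ/ → [+ATR]; bound reached.
Target with no active source: position 1 stays [-ATR].
[+ATR] positions on the surface: 5 6 8.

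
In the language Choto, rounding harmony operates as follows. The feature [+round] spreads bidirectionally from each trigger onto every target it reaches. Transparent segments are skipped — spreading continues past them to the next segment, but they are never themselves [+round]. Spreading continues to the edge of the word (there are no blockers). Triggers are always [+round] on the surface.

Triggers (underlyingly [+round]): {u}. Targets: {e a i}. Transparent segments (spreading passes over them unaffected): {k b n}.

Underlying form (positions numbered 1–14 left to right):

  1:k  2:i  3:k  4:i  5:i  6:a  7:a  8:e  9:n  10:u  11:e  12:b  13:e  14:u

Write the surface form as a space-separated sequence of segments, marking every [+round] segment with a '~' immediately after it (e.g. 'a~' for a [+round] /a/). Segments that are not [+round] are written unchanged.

From /u/ at 10 rightward: 11 /e/ → [+round]; 12 /b/ transparent; 13 /e/ → [+round]; 14 /u/ is itself a trigger — this domain ends here.
From /u/ at 10 leftward: 9 /n/ transparent; 8 /e/ → [+round]; 7 /a/ → [+round]; 6 /a/ → [+round]; 5 /i/ → [+round]; 4 /i/ → [+round]; 3 /k/ transparent; 2 /i/ → [+round]; 1 /k/ transparent; word edge.
From /u/ at 14 rightward: word edge.
From /u/ at 14 leftward: 13 /e/ → [+round]; 12 /b/ transparent; 11 /e/ → [+round]; 10 /u/ is itself a trigger — this domain ends here.
[+round] positions on the surface: 2 4 5 6 7 8 10 11 13 14.

k i~ k i~ i~ a~ a~ e~ n u~ e~ b e~ u~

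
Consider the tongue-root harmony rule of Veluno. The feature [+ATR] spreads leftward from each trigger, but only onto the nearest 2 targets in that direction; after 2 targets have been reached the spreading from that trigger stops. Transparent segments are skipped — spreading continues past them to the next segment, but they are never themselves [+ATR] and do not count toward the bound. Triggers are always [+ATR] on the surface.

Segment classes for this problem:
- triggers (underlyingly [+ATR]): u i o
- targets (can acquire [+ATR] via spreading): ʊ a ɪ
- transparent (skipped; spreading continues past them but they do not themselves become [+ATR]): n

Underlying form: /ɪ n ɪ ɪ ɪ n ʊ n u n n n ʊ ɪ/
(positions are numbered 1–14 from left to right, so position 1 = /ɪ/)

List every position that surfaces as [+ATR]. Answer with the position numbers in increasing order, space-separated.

From /u/ at 9 leftward: 8 /n/ transparent; 7 /ʊ/ → [+ATR]; 6 /n/ transparent; 5 /ɪ/ → [+ATR]; bound reached.
Targets with no active source: positions 1 3 4 13 14 stay [-ATR].

5 7 9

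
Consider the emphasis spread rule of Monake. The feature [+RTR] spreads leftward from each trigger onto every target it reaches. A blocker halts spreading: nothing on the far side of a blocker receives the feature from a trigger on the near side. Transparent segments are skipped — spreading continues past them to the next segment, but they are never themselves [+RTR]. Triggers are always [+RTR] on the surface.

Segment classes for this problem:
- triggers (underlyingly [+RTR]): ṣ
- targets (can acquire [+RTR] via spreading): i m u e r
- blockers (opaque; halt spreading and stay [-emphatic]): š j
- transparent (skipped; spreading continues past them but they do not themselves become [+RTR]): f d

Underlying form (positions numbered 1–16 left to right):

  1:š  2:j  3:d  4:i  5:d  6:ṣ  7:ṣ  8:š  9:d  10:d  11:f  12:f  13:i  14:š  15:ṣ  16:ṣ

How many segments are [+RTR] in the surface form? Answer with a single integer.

From /ṣ/ at 6 leftward: 5 /d/ transparent; 4 /i/ → [+RTR]; 3 /d/ transparent; 2 /j/ blocks.
From /ṣ/ at 7 leftward: 6 /ṣ/ is itself a trigger — this domain ends here.
From /ṣ/ at 15 leftward: 14 /š/ blocks.
From /ṣ/ at 16 leftward: 15 /ṣ/ is itself a trigger — this domain ends here.
Target with no active source: position 13 stays [-emphatic].
[+RTR] positions on the surface: 4 6 7 15 16.

5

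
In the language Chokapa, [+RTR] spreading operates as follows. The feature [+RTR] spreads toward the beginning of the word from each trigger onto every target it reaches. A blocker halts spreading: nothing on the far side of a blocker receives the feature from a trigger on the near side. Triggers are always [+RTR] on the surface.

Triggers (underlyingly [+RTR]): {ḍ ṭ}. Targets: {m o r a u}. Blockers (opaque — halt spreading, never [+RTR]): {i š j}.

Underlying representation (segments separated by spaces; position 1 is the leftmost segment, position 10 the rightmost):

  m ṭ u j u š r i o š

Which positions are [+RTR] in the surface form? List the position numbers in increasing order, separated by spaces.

1 2

From /ṭ/ at 2 leftward: 1 /m/ → [+RTR]; word edge.
Targets with no active source: positions 3 5 7 9 stay [-emphatic].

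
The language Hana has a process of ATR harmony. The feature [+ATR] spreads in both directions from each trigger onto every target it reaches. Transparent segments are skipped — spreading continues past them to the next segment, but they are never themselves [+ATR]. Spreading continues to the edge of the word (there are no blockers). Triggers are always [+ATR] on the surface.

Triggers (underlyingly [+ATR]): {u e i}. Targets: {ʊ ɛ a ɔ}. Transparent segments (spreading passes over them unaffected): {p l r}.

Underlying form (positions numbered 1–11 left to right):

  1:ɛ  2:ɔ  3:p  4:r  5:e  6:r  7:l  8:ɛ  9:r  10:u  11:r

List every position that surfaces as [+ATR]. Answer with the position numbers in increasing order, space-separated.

1 2 5 8 10

From /e/ at 5 rightward: 6 /r/ transparent; 7 /l/ transparent; 8 /ɛ/ → [+ATR]; 9 /r/ transparent; 10 /u/ is itself a trigger — this domain ends here.
From /e/ at 5 leftward: 4 /r/ transparent; 3 /p/ transparent; 2 /ɔ/ → [+ATR]; 1 /ɛ/ → [+ATR]; word edge.
From /u/ at 10 rightward: 11 /r/ transparent; word edge.
From /u/ at 10 leftward: 9 /r/ transparent; 8 /ɛ/ → [+ATR]; 7 /l/ transparent; 6 /r/ transparent; 5 /e/ is itself a trigger — this domain ends here.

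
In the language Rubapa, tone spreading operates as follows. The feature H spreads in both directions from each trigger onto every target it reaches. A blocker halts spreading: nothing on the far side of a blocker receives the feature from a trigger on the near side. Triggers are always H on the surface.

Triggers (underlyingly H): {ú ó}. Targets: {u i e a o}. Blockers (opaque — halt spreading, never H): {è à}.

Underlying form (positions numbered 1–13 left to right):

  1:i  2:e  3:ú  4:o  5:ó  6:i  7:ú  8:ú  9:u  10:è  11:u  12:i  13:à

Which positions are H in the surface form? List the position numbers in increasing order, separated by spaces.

From /ú/ at 3 rightward: 4 /o/ → H; 5 /ó/ is itself a trigger — this domain ends here.
From /ú/ at 3 leftward: 2 /e/ → H; 1 /i/ → H; word edge.
From /ó/ at 5 rightward: 6 /i/ → H; 7 /ú/ is itself a trigger — this domain ends here.
From /ó/ at 5 leftward: 4 /o/ → H; 3 /ú/ is itself a trigger — this domain ends here.
From /ú/ at 7 rightward: 8 /ú/ is itself a trigger — this domain ends here.
From /ú/ at 7 leftward: 6 /i/ → H; 5 /ó/ is itself a trigger — this domain ends here.
From /ú/ at 8 rightward: 9 /u/ → H; 10 /è/ blocks.
From /ú/ at 8 leftward: 7 /ú/ is itself a trigger — this domain ends here.
Targets with no active source: positions 11 12 stay [-high tone].

1 2 3 4 5 6 7 8 9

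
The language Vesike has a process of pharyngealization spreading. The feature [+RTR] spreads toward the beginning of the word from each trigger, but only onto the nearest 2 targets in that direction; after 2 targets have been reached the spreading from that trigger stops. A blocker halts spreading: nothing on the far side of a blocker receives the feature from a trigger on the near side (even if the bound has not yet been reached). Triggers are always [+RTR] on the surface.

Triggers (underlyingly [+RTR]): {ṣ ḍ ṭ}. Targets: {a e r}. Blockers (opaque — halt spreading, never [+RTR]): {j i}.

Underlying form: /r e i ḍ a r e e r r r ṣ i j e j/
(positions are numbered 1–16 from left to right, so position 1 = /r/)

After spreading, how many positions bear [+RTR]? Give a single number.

From /ḍ/ at 4 leftward: 3 /i/ blocks.
From /ṣ/ at 12 leftward: 11 /r/ → [+RTR]; 10 /r/ → [+RTR]; bound reached.
Targets with no active source: positions 1 2 5 6 7 8 9 15 stay [-emphatic].
[+RTR] positions on the surface: 4 10 11 12.

4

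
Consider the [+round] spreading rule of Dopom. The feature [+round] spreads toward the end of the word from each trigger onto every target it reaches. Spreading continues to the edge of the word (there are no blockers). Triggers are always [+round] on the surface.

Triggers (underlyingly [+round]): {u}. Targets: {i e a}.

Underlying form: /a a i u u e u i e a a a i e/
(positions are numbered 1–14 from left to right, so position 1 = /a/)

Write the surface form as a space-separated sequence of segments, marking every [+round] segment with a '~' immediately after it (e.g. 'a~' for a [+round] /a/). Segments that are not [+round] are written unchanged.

a a i u~ u~ e~ u~ i~ e~ a~ a~ a~ i~ e~

From /u/ at 4 rightward: 5 /u/ is itself a trigger — this domain ends here.
From /u/ at 5 rightward: 6 /e/ → [+round]; 7 /u/ is itself a trigger — this domain ends here.
From /u/ at 7 rightward: 8 /i/ → [+round]; 9 /e/ → [+round]; 10 /a/ → [+round]; 11 /a/ → [+round]; 12 /a/ → [+round]; 13 /i/ → [+round]; 14 /e/ → [+round]; word edge.
Targets with no active source: positions 1 2 3 stay [-round].
[+round] positions on the surface: 4 5 6 7 8 9 10 11 12 13 14.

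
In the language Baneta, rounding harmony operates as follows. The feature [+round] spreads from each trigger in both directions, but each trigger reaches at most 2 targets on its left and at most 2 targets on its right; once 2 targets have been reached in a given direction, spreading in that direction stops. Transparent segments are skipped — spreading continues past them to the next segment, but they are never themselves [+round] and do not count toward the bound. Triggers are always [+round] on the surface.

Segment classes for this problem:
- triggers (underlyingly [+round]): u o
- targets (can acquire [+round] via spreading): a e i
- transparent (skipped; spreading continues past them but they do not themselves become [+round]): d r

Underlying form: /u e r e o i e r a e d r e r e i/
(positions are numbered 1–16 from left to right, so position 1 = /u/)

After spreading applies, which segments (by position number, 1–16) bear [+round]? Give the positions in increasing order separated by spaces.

From /u/ at 1 rightward: 2 /e/ → [+round]; 3 /r/ transparent; 4 /e/ → [+round]; bound reached.
From /u/ at 1 leftward: word edge.
From /o/ at 5 rightward: 6 /i/ → [+round]; 7 /e/ → [+round]; bound reached.
From /o/ at 5 leftward: 4 /e/ → [+round]; 3 /r/ transparent; 2 /e/ → [+round]; bound reached.
Targets with no active source: positions 9 10 13 15 16 stay [-round].

1 2 4 5 6 7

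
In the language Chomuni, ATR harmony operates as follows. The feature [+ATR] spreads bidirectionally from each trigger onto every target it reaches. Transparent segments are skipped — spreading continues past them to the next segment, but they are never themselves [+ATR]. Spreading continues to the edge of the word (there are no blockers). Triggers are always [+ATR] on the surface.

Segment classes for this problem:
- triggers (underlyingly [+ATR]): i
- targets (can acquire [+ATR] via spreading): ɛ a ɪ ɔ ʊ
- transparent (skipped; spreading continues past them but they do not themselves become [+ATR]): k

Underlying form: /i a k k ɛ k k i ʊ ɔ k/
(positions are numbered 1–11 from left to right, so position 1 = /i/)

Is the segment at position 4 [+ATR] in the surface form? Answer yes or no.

From /i/ at 1 rightward: 2 /a/ → [+ATR]; 3 /k/ transparent; 4 /k/ transparent; 5 /ɛ/ → [+ATR]; 6 /k/ transparent; 7 /k/ transparent; 8 /i/ is itself a trigger — this domain ends here.
From /i/ at 1 leftward: word edge.
From /i/ at 8 rightward: 9 /ʊ/ → [+ATR]; 10 /ɔ/ → [+ATR]; 11 /k/ transparent; word edge.
From /i/ at 8 leftward: 7 /k/ transparent; 6 /k/ transparent; 5 /ɛ/ → [+ATR]; 4 /k/ transparent; 3 /k/ transparent; 2 /a/ → [+ATR]; 1 /i/ is itself a trigger — this domain ends here.
[+ATR] positions on the surface: 1 2 5 8 9 10.

no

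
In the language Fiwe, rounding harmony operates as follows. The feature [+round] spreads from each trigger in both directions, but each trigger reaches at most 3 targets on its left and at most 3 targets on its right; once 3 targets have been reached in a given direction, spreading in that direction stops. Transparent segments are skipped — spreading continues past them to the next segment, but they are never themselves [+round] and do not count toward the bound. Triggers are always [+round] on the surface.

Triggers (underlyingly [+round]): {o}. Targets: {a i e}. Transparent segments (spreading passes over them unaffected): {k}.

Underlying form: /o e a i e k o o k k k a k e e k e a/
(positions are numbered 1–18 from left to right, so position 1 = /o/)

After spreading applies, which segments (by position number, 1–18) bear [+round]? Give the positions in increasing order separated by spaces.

From /o/ at 1 rightward: 2 /e/ → [+round]; 3 /a/ → [+round]; 4 /i/ → [+round]; bound reached.
From /o/ at 1 leftward: word edge.
From /o/ at 7 rightward: 8 /o/ is itself a trigger — this domain ends here.
From /o/ at 7 leftward: 6 /k/ transparent; 5 /e/ → [+round]; 4 /i/ → [+round]; 3 /a/ → [+round]; bound reached.
From /o/ at 8 rightward: 9 /k/ transparent; 10 /k/ transparent; 11 /k/ transparent; 12 /a/ → [+round]; 13 /k/ transparent; 14 /e/ → [+round]; 15 /e/ → [+round]; bound reached.
From /o/ at 8 leftward: 7 /o/ is itself a trigger — this domain ends here.
Targets with no active source: positions 17 18 stay [-round].

1 2 3 4 5 7 8 12 14 15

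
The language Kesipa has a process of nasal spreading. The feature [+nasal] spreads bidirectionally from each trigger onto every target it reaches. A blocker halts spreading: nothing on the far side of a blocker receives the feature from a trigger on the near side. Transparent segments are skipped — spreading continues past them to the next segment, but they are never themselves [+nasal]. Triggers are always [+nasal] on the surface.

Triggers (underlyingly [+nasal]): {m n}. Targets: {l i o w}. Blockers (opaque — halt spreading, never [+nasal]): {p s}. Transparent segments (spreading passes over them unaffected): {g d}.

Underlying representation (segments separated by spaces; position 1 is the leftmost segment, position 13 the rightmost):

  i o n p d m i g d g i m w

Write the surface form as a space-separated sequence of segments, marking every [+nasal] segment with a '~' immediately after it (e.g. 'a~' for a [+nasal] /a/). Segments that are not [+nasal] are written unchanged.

From /n/ at 3 rightward: 4 /p/ blocks.
From /n/ at 3 leftward: 2 /o/ → [+nasal]; 1 /i/ → [+nasal]; word edge.
From /m/ at 6 rightward: 7 /i/ → [+nasal]; 8 /g/ transparent; 9 /d/ transparent; 10 /g/ transparent; 11 /i/ → [+nasal]; 12 /m/ is itself a trigger — this domain ends here.
From /m/ at 6 leftward: 5 /d/ transparent; 4 /p/ blocks.
From /m/ at 12 rightward: 13 /w/ → [+nasal]; word edge.
From /m/ at 12 leftward: 11 /i/ → [+nasal]; 10 /g/ transparent; 9 /d/ transparent; 8 /g/ transparent; 7 /i/ → [+nasal]; 6 /m/ is itself a trigger — this domain ends here.
[+nasal] positions on the surface: 1 2 3 6 7 11 12 13.

i~ o~ n~ p d m~ i~ g d g i~ m~ w~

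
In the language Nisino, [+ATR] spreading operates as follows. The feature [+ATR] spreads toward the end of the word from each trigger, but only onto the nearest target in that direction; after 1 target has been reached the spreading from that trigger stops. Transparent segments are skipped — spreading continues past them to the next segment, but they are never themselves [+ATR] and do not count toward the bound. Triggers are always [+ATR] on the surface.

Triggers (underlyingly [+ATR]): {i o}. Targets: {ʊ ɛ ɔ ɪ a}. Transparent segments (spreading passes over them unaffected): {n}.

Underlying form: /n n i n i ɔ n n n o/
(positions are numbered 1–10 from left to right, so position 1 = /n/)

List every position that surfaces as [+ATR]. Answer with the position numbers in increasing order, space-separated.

3 5 6 10

From /i/ at 3 rightward: 4 /n/ transparent; 5 /i/ is itself a trigger — this domain ends here.
From /i/ at 5 rightward: 6 /ɔ/ → [+ATR]; bound reached.
From /o/ at 10 rightward: word edge.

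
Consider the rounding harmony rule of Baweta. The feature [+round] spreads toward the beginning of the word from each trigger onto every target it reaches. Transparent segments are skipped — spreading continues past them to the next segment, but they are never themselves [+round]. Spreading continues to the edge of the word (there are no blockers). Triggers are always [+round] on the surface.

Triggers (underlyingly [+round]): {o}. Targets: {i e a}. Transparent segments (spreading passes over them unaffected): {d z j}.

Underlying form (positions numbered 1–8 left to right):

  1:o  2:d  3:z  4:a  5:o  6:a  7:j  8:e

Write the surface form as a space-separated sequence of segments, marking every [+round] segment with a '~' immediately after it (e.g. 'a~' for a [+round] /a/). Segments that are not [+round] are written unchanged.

From /o/ at 1 leftward: word edge.
From /o/ at 5 leftward: 4 /a/ → [+round]; 3 /z/ transparent; 2 /d/ transparent; 1 /o/ is itself a trigger — this domain ends here.
Targets with no active source: positions 6 8 stay [-round].
[+round] positions on the surface: 1 4 5.

o~ d z a~ o~ a j e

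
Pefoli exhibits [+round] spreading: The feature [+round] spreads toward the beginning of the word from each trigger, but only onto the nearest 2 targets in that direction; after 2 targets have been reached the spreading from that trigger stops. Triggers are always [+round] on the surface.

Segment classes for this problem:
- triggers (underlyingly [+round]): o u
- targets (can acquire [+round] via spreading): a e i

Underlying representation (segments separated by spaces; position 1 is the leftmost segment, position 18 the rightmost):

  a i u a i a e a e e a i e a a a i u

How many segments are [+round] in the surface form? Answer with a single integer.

From /u/ at 3 leftward: 2 /i/ → [+round]; 1 /a/ → [+round]; bound reached.
From /u/ at 18 leftward: 17 /i/ → [+round]; 16 /a/ → [+round]; bound reached.
Targets with no active source: positions 4 5 6 7 8 9 10 11 12 13 14 15 stay [-round].
[+round] positions on the surface: 1 2 3 16 17 18.

6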